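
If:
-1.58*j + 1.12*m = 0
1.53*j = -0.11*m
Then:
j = 0.00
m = 0.00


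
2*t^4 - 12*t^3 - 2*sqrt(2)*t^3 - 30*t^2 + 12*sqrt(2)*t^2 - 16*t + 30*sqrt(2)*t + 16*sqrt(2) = (t - 8)*(t - sqrt(2))*(sqrt(2)*t + sqrt(2))^2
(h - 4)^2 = h^2 - 8*h + 16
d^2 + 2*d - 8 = (d - 2)*(d + 4)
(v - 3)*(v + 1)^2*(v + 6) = v^4 + 5*v^3 - 11*v^2 - 33*v - 18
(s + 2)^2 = s^2 + 4*s + 4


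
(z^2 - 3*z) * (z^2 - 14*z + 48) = z^4 - 17*z^3 + 90*z^2 - 144*z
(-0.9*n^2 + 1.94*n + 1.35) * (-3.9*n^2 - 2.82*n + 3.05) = 3.51*n^4 - 5.028*n^3 - 13.4808*n^2 + 2.11*n + 4.1175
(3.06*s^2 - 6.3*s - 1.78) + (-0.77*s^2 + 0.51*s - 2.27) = 2.29*s^2 - 5.79*s - 4.05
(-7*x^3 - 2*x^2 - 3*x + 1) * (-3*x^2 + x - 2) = 21*x^5 - x^4 + 21*x^3 - 2*x^2 + 7*x - 2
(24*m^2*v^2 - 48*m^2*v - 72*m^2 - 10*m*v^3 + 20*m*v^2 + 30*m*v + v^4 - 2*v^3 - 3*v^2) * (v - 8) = 24*m^2*v^3 - 240*m^2*v^2 + 312*m^2*v + 576*m^2 - 10*m*v^4 + 100*m*v^3 - 130*m*v^2 - 240*m*v + v^5 - 10*v^4 + 13*v^3 + 24*v^2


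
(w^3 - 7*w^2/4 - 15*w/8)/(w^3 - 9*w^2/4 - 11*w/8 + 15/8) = w*(4*w + 3)/(4*w^2 + w - 3)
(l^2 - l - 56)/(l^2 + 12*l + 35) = (l - 8)/(l + 5)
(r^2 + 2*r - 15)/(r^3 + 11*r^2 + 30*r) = (r - 3)/(r*(r + 6))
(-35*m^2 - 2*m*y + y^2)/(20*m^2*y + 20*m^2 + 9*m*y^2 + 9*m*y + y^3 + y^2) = (-7*m + y)/(4*m*y + 4*m + y^2 + y)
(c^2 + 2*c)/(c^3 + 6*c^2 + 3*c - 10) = c/(c^2 + 4*c - 5)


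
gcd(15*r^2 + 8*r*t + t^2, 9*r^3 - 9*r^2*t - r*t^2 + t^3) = 3*r + t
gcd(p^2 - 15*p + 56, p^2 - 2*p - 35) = p - 7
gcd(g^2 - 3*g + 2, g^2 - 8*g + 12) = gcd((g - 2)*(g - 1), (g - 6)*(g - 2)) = g - 2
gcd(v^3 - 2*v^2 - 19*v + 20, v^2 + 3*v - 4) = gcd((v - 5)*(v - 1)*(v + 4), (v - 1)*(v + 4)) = v^2 + 3*v - 4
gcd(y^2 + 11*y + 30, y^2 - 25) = y + 5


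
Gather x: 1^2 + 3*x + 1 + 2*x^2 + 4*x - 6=2*x^2 + 7*x - 4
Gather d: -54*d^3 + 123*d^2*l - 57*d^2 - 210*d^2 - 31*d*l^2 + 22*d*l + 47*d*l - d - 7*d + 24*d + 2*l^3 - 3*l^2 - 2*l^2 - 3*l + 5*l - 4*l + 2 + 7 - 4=-54*d^3 + d^2*(123*l - 267) + d*(-31*l^2 + 69*l + 16) + 2*l^3 - 5*l^2 - 2*l + 5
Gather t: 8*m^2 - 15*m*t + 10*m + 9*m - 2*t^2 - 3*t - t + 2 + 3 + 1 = 8*m^2 + 19*m - 2*t^2 + t*(-15*m - 4) + 6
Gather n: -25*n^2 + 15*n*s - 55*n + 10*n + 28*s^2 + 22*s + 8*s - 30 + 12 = -25*n^2 + n*(15*s - 45) + 28*s^2 + 30*s - 18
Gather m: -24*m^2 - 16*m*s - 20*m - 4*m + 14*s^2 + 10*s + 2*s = -24*m^2 + m*(-16*s - 24) + 14*s^2 + 12*s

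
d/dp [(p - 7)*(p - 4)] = 2*p - 11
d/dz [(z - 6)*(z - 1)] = 2*z - 7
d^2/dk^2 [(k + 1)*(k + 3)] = 2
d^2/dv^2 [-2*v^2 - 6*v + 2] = -4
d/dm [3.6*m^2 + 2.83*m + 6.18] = 7.2*m + 2.83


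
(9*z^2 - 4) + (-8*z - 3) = 9*z^2 - 8*z - 7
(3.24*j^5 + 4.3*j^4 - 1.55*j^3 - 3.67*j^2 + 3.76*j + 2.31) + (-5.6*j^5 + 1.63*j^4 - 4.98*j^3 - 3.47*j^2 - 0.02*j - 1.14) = -2.36*j^5 + 5.93*j^4 - 6.53*j^3 - 7.14*j^2 + 3.74*j + 1.17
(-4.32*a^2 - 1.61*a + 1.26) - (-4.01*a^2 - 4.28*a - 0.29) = -0.31*a^2 + 2.67*a + 1.55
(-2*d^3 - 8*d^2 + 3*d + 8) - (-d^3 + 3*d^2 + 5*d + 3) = -d^3 - 11*d^2 - 2*d + 5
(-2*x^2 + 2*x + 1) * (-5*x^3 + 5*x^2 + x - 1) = 10*x^5 - 20*x^4 + 3*x^3 + 9*x^2 - x - 1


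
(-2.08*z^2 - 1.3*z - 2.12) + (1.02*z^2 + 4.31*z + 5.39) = -1.06*z^2 + 3.01*z + 3.27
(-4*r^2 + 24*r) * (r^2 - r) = -4*r^4 + 28*r^3 - 24*r^2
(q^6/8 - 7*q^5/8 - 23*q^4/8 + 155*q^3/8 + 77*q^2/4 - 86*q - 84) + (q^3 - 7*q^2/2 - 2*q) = q^6/8 - 7*q^5/8 - 23*q^4/8 + 163*q^3/8 + 63*q^2/4 - 88*q - 84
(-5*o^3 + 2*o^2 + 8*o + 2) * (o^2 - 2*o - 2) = -5*o^5 + 12*o^4 + 14*o^3 - 18*o^2 - 20*o - 4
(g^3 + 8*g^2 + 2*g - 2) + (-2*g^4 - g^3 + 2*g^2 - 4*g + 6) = -2*g^4 + 10*g^2 - 2*g + 4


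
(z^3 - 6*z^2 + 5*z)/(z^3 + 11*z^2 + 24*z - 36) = z*(z - 5)/(z^2 + 12*z + 36)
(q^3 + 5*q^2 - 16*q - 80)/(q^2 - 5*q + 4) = (q^2 + 9*q + 20)/(q - 1)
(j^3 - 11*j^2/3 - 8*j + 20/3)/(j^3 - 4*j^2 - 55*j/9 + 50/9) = 3*(j + 2)/(3*j + 5)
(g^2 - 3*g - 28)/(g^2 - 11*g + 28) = (g + 4)/(g - 4)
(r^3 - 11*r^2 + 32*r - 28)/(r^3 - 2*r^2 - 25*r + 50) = (r^2 - 9*r + 14)/(r^2 - 25)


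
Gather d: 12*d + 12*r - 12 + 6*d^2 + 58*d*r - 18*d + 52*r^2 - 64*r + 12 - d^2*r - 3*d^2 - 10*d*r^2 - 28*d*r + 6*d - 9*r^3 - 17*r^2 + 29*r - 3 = d^2*(3 - r) + d*(-10*r^2 + 30*r) - 9*r^3 + 35*r^2 - 23*r - 3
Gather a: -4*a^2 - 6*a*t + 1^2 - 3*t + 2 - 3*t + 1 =-4*a^2 - 6*a*t - 6*t + 4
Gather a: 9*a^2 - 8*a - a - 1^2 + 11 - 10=9*a^2 - 9*a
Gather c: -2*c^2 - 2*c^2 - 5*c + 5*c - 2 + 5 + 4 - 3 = 4 - 4*c^2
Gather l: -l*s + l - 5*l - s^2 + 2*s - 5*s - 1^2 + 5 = l*(-s - 4) - s^2 - 3*s + 4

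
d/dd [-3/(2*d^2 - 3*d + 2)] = 3*(4*d - 3)/(2*d^2 - 3*d + 2)^2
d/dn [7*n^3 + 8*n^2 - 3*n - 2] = 21*n^2 + 16*n - 3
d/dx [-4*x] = -4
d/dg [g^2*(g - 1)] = g*(3*g - 2)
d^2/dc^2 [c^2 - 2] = 2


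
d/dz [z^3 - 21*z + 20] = 3*z^2 - 21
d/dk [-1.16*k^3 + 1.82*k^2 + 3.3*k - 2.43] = -3.48*k^2 + 3.64*k + 3.3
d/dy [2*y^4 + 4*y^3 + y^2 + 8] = 2*y*(4*y^2 + 6*y + 1)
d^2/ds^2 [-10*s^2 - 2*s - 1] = -20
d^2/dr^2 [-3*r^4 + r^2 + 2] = 2 - 36*r^2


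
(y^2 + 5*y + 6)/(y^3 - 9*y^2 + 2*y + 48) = (y + 3)/(y^2 - 11*y + 24)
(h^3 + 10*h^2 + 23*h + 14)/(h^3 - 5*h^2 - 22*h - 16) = (h + 7)/(h - 8)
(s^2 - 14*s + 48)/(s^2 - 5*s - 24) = (s - 6)/(s + 3)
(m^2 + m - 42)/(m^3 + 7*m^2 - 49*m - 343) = (m - 6)/(m^2 - 49)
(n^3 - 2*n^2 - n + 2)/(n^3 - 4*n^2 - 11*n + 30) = (n^2 - 1)/(n^2 - 2*n - 15)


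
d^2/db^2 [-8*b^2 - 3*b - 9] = -16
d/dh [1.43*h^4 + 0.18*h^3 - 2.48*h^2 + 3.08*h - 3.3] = 5.72*h^3 + 0.54*h^2 - 4.96*h + 3.08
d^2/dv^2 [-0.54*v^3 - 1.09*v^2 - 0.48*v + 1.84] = -3.24*v - 2.18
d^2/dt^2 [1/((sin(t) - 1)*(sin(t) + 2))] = (-13*sin(t) + sin(3*t) + 7*cos(2*t)/2 - 19/2)/((sin(t) - 1)^2*(sin(t) + 2)^3)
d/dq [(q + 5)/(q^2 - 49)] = (q^2 - 2*q*(q + 5) - 49)/(q^2 - 49)^2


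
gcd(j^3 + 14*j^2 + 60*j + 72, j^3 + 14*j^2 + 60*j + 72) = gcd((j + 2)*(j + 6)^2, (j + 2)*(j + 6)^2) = j^3 + 14*j^2 + 60*j + 72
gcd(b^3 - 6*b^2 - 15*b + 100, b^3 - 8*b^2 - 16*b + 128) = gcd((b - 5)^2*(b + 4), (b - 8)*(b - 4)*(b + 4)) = b + 4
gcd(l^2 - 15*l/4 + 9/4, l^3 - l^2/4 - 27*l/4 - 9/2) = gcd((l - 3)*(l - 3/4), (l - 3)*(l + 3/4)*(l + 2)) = l - 3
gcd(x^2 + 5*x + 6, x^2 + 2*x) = x + 2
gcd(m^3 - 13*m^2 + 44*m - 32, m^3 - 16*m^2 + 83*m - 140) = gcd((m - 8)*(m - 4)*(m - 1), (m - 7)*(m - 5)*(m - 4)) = m - 4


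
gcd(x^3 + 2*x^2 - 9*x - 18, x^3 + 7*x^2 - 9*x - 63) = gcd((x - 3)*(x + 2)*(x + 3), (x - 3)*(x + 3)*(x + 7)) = x^2 - 9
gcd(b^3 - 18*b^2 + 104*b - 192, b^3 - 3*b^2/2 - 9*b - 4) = b - 4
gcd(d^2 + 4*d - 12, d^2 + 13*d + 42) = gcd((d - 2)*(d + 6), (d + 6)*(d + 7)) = d + 6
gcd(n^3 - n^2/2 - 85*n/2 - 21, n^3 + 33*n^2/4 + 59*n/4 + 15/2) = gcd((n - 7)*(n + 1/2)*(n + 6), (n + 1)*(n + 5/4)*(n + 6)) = n + 6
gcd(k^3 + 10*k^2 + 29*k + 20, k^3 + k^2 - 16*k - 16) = k^2 + 5*k + 4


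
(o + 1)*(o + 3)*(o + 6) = o^3 + 10*o^2 + 27*o + 18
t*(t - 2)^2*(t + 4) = t^4 - 12*t^2 + 16*t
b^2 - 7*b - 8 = (b - 8)*(b + 1)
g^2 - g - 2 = (g - 2)*(g + 1)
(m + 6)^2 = m^2 + 12*m + 36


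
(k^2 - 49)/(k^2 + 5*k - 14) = (k - 7)/(k - 2)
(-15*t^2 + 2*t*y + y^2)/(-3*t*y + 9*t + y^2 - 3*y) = (5*t + y)/(y - 3)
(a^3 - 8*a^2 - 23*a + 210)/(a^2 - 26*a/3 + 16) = 3*(a^2 - 2*a - 35)/(3*a - 8)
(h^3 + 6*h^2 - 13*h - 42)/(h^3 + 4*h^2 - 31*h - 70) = (h - 3)/(h - 5)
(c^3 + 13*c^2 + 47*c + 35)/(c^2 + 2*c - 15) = (c^2 + 8*c + 7)/(c - 3)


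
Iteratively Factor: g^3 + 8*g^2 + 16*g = (g + 4)*(g^2 + 4*g) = (g + 4)^2*(g)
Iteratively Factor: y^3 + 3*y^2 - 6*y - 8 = (y - 2)*(y^2 + 5*y + 4) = (y - 2)*(y + 4)*(y + 1)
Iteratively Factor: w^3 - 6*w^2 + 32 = (w - 4)*(w^2 - 2*w - 8) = (w - 4)^2*(w + 2)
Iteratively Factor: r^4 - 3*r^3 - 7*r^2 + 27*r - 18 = (r + 3)*(r^3 - 6*r^2 + 11*r - 6) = (r - 2)*(r + 3)*(r^2 - 4*r + 3) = (r - 2)*(r - 1)*(r + 3)*(r - 3)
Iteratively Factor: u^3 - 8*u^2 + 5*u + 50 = (u - 5)*(u^2 - 3*u - 10) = (u - 5)^2*(u + 2)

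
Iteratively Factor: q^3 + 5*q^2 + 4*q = (q + 1)*(q^2 + 4*q) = (q + 1)*(q + 4)*(q)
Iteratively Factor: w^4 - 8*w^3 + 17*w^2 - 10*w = (w - 1)*(w^3 - 7*w^2 + 10*w) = w*(w - 1)*(w^2 - 7*w + 10) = w*(w - 5)*(w - 1)*(w - 2)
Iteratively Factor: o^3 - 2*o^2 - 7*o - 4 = (o + 1)*(o^2 - 3*o - 4) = (o + 1)^2*(o - 4)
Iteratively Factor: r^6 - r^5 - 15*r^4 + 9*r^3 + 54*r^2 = (r - 3)*(r^5 + 2*r^4 - 9*r^3 - 18*r^2) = (r - 3)^2*(r^4 + 5*r^3 + 6*r^2) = r*(r - 3)^2*(r^3 + 5*r^2 + 6*r) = r*(r - 3)^2*(r + 2)*(r^2 + 3*r) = r*(r - 3)^2*(r + 2)*(r + 3)*(r)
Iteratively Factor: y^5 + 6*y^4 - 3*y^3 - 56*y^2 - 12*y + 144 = (y + 3)*(y^4 + 3*y^3 - 12*y^2 - 20*y + 48) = (y - 2)*(y + 3)*(y^3 + 5*y^2 - 2*y - 24) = (y - 2)*(y + 3)*(y + 4)*(y^2 + y - 6) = (y - 2)*(y + 3)^2*(y + 4)*(y - 2)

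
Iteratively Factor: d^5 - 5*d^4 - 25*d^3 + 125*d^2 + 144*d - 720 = (d + 3)*(d^4 - 8*d^3 - d^2 + 128*d - 240) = (d + 3)*(d + 4)*(d^3 - 12*d^2 + 47*d - 60) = (d - 4)*(d + 3)*(d + 4)*(d^2 - 8*d + 15) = (d - 5)*(d - 4)*(d + 3)*(d + 4)*(d - 3)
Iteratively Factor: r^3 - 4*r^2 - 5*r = (r)*(r^2 - 4*r - 5) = r*(r - 5)*(r + 1)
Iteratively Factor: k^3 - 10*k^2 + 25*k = (k - 5)*(k^2 - 5*k) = (k - 5)^2*(k)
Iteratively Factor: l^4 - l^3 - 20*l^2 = (l - 5)*(l^3 + 4*l^2) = l*(l - 5)*(l^2 + 4*l) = l*(l - 5)*(l + 4)*(l)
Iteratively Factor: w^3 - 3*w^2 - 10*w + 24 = (w + 3)*(w^2 - 6*w + 8) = (w - 4)*(w + 3)*(w - 2)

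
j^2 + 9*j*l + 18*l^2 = (j + 3*l)*(j + 6*l)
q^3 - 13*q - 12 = (q - 4)*(q + 1)*(q + 3)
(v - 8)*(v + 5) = v^2 - 3*v - 40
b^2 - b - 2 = (b - 2)*(b + 1)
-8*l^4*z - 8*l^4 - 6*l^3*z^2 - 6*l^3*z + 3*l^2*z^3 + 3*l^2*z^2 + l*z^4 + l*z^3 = (-2*l + z)*(l + z)*(4*l + z)*(l*z + l)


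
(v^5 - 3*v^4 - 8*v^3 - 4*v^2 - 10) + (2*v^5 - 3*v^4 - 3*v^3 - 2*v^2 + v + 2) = 3*v^5 - 6*v^4 - 11*v^3 - 6*v^2 + v - 8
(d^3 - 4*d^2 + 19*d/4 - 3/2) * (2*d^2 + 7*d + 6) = 2*d^5 - d^4 - 25*d^3/2 + 25*d^2/4 + 18*d - 9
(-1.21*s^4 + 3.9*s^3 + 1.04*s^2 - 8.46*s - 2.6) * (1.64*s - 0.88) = -1.9844*s^5 + 7.4608*s^4 - 1.7264*s^3 - 14.7896*s^2 + 3.1808*s + 2.288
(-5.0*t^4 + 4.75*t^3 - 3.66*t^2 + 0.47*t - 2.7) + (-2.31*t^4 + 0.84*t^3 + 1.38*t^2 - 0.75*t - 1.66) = -7.31*t^4 + 5.59*t^3 - 2.28*t^2 - 0.28*t - 4.36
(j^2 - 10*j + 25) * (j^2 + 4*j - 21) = j^4 - 6*j^3 - 36*j^2 + 310*j - 525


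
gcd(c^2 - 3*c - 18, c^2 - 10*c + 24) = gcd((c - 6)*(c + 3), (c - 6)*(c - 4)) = c - 6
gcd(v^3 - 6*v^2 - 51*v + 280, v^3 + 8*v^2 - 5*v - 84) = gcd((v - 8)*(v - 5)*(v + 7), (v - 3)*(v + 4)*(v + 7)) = v + 7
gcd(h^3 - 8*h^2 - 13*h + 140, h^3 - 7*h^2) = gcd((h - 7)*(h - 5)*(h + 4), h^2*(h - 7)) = h - 7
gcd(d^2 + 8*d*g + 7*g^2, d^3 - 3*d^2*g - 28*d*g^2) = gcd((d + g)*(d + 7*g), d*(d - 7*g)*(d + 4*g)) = 1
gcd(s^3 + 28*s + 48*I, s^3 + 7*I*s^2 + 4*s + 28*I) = s + 2*I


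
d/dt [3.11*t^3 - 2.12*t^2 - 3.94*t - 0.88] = 9.33*t^2 - 4.24*t - 3.94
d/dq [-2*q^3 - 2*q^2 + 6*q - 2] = -6*q^2 - 4*q + 6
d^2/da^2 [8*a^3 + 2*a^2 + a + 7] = 48*a + 4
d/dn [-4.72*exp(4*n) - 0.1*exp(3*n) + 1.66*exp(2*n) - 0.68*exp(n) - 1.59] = (-18.88*exp(3*n) - 0.3*exp(2*n) + 3.32*exp(n) - 0.68)*exp(n)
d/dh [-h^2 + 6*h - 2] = 6 - 2*h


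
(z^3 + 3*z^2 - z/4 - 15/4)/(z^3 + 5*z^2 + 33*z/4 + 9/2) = (2*z^2 + 3*z - 5)/(2*z^2 + 7*z + 6)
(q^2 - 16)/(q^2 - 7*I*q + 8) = (q^2 - 16)/(q^2 - 7*I*q + 8)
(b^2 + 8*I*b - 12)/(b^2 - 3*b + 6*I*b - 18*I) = (b + 2*I)/(b - 3)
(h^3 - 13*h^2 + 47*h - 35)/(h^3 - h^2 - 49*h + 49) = (h - 5)/(h + 7)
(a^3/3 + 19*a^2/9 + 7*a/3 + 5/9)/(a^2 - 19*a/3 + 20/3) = (3*a^3 + 19*a^2 + 21*a + 5)/(3*(3*a^2 - 19*a + 20))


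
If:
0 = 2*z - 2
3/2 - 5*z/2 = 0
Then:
No Solution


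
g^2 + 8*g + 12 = (g + 2)*(g + 6)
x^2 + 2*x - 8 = (x - 2)*(x + 4)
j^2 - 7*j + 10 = (j - 5)*(j - 2)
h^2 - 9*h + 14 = (h - 7)*(h - 2)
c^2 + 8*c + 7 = (c + 1)*(c + 7)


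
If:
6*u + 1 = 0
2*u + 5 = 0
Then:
No Solution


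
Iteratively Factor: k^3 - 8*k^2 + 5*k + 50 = (k - 5)*(k^2 - 3*k - 10) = (k - 5)*(k + 2)*(k - 5)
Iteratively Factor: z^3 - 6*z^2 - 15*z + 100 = (z - 5)*(z^2 - z - 20) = (z - 5)^2*(z + 4)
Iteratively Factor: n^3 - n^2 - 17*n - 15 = (n + 1)*(n^2 - 2*n - 15) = (n + 1)*(n + 3)*(n - 5)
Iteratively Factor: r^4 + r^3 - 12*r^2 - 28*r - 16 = (r - 4)*(r^3 + 5*r^2 + 8*r + 4) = (r - 4)*(r + 2)*(r^2 + 3*r + 2) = (r - 4)*(r + 2)^2*(r + 1)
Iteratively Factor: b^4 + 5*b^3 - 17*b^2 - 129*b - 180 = (b + 4)*(b^3 + b^2 - 21*b - 45) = (b + 3)*(b + 4)*(b^2 - 2*b - 15) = (b - 5)*(b + 3)*(b + 4)*(b + 3)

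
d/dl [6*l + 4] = 6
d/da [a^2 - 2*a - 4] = 2*a - 2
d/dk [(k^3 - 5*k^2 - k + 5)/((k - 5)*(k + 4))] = (k^2 + 8*k + 1)/(k^2 + 8*k + 16)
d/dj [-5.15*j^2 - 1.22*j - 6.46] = -10.3*j - 1.22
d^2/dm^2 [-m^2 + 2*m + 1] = -2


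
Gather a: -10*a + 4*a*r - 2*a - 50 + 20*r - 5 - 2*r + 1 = a*(4*r - 12) + 18*r - 54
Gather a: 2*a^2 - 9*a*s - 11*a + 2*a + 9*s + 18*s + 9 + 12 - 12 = 2*a^2 + a*(-9*s - 9) + 27*s + 9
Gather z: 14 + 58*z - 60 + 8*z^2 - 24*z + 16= 8*z^2 + 34*z - 30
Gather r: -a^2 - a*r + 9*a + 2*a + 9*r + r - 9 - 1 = -a^2 + 11*a + r*(10 - a) - 10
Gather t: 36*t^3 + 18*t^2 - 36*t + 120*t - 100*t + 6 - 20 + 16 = 36*t^3 + 18*t^2 - 16*t + 2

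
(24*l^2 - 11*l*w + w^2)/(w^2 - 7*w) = (24*l^2 - 11*l*w + w^2)/(w*(w - 7))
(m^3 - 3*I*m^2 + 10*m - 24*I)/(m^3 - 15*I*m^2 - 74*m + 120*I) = (m^2 + I*m + 6)/(m^2 - 11*I*m - 30)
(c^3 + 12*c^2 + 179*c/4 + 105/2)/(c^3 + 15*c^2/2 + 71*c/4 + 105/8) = 2*(c + 6)/(2*c + 3)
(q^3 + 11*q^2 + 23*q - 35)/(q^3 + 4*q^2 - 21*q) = (q^2 + 4*q - 5)/(q*(q - 3))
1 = 1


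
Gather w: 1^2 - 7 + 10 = 4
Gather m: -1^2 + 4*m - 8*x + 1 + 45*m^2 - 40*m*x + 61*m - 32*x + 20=45*m^2 + m*(65 - 40*x) - 40*x + 20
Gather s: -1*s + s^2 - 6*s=s^2 - 7*s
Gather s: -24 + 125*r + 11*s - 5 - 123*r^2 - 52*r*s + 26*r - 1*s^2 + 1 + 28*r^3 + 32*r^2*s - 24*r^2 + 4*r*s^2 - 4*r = 28*r^3 - 147*r^2 + 147*r + s^2*(4*r - 1) + s*(32*r^2 - 52*r + 11) - 28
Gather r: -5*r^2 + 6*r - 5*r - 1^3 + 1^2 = -5*r^2 + r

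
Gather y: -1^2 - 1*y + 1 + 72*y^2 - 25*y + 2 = 72*y^2 - 26*y + 2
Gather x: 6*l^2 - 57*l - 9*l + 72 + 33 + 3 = 6*l^2 - 66*l + 108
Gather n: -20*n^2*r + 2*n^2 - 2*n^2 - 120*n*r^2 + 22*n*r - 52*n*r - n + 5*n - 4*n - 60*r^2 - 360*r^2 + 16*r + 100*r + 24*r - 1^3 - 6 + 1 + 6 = -20*n^2*r + n*(-120*r^2 - 30*r) - 420*r^2 + 140*r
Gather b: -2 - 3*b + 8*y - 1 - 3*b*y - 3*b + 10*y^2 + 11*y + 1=b*(-3*y - 6) + 10*y^2 + 19*y - 2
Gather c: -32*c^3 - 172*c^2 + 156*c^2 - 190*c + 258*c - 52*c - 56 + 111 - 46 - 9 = -32*c^3 - 16*c^2 + 16*c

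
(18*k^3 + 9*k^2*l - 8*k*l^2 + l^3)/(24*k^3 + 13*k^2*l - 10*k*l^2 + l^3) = (6*k - l)/(8*k - l)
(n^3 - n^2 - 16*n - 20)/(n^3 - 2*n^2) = (n^3 - n^2 - 16*n - 20)/(n^2*(n - 2))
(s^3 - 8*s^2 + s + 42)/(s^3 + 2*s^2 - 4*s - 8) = (s^2 - 10*s + 21)/(s^2 - 4)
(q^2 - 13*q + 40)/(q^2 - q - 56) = (q - 5)/(q + 7)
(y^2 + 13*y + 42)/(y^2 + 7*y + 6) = (y + 7)/(y + 1)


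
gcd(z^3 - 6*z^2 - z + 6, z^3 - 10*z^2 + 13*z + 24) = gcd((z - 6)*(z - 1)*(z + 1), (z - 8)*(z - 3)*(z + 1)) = z + 1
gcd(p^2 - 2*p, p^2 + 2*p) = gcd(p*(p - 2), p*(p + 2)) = p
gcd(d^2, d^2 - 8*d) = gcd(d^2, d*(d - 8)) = d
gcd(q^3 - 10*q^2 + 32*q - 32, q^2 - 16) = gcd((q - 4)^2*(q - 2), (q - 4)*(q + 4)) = q - 4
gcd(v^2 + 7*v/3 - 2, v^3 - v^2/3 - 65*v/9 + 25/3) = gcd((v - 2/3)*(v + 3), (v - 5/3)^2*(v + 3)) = v + 3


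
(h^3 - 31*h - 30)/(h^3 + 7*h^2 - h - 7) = (h^2 - h - 30)/(h^2 + 6*h - 7)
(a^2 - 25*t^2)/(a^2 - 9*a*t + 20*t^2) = (-a - 5*t)/(-a + 4*t)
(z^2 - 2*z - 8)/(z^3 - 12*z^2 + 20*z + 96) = (z - 4)/(z^2 - 14*z + 48)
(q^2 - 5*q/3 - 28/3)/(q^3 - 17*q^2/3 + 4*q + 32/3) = (3*q + 7)/(3*q^2 - 5*q - 8)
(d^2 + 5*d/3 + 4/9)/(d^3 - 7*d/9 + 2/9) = (9*d^2 + 15*d + 4)/(9*d^3 - 7*d + 2)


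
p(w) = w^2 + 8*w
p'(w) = 2*w + 8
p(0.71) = 6.18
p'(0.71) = 9.42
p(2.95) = 32.30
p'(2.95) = 13.90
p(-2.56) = -13.93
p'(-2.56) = 2.88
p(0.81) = 7.14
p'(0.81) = 9.62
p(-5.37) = -14.12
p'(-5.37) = -2.74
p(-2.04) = -12.16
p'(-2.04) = 3.92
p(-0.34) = -2.60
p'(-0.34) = 7.32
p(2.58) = 27.30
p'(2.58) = 13.16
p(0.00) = 0.00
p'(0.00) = 8.00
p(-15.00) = 105.00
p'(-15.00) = -22.00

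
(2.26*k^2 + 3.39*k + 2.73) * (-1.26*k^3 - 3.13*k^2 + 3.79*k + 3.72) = -2.8476*k^5 - 11.3452*k^4 - 5.4851*k^3 + 12.7104*k^2 + 22.9575*k + 10.1556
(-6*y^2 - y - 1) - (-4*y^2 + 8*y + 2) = -2*y^2 - 9*y - 3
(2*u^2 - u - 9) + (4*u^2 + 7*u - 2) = 6*u^2 + 6*u - 11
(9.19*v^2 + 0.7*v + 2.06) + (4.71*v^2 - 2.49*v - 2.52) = 13.9*v^2 - 1.79*v - 0.46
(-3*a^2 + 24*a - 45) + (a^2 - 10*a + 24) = -2*a^2 + 14*a - 21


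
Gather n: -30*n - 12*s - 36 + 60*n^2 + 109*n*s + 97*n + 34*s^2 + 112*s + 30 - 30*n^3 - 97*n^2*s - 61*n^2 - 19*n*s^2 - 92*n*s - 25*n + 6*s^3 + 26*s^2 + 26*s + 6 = -30*n^3 + n^2*(-97*s - 1) + n*(-19*s^2 + 17*s + 42) + 6*s^3 + 60*s^2 + 126*s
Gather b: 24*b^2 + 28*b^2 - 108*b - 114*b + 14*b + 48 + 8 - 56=52*b^2 - 208*b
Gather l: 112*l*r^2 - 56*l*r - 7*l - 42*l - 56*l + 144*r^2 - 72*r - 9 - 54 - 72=l*(112*r^2 - 56*r - 105) + 144*r^2 - 72*r - 135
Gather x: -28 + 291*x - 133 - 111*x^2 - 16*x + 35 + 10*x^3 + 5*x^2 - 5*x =10*x^3 - 106*x^2 + 270*x - 126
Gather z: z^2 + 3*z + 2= z^2 + 3*z + 2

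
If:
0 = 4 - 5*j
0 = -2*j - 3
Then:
No Solution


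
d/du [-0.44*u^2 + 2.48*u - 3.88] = 2.48 - 0.88*u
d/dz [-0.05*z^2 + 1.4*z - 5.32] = 1.4 - 0.1*z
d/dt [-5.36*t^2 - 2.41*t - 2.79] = -10.72*t - 2.41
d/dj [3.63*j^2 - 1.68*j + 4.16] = 7.26*j - 1.68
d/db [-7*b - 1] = -7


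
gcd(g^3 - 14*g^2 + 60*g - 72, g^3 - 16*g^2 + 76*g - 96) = g^2 - 8*g + 12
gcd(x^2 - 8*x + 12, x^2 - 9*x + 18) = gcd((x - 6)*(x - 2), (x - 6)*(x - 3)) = x - 6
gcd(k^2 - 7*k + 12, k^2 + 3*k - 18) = k - 3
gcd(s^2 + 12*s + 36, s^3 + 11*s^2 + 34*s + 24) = s + 6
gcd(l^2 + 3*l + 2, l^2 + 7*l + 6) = l + 1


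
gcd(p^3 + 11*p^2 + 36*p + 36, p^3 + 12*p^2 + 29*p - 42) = p + 6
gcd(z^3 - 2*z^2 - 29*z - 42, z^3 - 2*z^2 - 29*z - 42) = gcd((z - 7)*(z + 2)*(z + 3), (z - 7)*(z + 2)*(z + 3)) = z^3 - 2*z^2 - 29*z - 42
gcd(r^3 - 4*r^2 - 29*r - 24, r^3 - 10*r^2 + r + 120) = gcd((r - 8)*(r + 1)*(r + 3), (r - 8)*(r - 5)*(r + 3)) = r^2 - 5*r - 24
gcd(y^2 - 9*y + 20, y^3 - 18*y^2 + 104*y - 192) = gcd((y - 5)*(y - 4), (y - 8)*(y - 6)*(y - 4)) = y - 4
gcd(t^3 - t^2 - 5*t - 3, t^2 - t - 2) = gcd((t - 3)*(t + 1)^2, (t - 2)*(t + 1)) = t + 1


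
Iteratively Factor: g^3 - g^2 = (g - 1)*(g^2) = g*(g - 1)*(g)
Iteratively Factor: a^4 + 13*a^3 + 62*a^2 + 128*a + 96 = (a + 4)*(a^3 + 9*a^2 + 26*a + 24) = (a + 4)^2*(a^2 + 5*a + 6) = (a + 3)*(a + 4)^2*(a + 2)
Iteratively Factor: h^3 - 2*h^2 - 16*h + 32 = (h - 4)*(h^2 + 2*h - 8) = (h - 4)*(h - 2)*(h + 4)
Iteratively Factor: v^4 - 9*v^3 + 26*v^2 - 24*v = (v - 4)*(v^3 - 5*v^2 + 6*v) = (v - 4)*(v - 2)*(v^2 - 3*v) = v*(v - 4)*(v - 2)*(v - 3)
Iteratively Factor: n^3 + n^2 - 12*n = (n)*(n^2 + n - 12) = n*(n - 3)*(n + 4)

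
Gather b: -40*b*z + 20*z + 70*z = -40*b*z + 90*z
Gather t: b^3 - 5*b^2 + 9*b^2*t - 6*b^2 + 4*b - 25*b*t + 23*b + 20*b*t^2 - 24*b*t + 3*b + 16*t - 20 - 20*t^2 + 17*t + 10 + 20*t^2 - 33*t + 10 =b^3 - 11*b^2 + 20*b*t^2 + 30*b + t*(9*b^2 - 49*b)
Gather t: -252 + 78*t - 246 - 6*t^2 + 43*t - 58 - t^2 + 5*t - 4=-7*t^2 + 126*t - 560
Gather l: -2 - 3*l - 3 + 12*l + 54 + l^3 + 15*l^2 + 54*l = l^3 + 15*l^2 + 63*l + 49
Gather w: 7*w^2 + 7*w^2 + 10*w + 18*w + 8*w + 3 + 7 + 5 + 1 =14*w^2 + 36*w + 16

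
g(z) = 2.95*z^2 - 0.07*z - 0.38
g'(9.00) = 53.03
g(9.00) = 237.94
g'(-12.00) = -70.87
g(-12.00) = 425.26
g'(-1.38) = -8.21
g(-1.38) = 5.33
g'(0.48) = 2.76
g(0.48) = 0.27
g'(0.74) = 4.30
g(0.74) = 1.18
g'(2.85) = 16.74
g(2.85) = 23.38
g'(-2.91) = -17.24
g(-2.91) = 24.80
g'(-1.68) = -9.98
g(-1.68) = 8.06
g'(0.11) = 0.58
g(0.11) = -0.35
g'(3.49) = 20.52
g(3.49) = 35.31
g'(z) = 5.9*z - 0.07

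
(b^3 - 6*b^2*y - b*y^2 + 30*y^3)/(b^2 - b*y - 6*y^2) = b - 5*y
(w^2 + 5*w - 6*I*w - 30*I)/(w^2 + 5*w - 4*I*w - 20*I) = (w - 6*I)/(w - 4*I)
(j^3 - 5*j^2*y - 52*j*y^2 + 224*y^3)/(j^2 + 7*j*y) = j - 12*y + 32*y^2/j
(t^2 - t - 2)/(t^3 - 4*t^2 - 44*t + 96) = (t + 1)/(t^2 - 2*t - 48)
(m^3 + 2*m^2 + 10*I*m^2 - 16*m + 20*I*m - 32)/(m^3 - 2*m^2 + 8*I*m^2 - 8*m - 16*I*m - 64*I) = (m + 2*I)/(m - 4)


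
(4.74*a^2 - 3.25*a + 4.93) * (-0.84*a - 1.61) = -3.9816*a^3 - 4.9014*a^2 + 1.0913*a - 7.9373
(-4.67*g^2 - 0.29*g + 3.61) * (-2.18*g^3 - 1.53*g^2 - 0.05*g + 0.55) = 10.1806*g^5 + 7.7773*g^4 - 7.1926*g^3 - 8.0773*g^2 - 0.34*g + 1.9855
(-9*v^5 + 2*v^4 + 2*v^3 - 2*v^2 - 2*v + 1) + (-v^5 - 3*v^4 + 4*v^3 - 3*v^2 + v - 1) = -10*v^5 - v^4 + 6*v^3 - 5*v^2 - v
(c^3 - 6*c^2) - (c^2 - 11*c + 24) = c^3 - 7*c^2 + 11*c - 24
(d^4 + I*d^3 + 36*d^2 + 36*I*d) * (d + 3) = d^5 + 3*d^4 + I*d^4 + 36*d^3 + 3*I*d^3 + 108*d^2 + 36*I*d^2 + 108*I*d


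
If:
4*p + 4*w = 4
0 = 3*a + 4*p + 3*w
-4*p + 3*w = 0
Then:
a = -8/7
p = 3/7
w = 4/7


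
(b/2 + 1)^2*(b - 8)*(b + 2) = b^4/4 - b^3/2 - 9*b^2 - 22*b - 16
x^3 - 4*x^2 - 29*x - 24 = (x - 8)*(x + 1)*(x + 3)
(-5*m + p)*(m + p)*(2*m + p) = -10*m^3 - 13*m^2*p - 2*m*p^2 + p^3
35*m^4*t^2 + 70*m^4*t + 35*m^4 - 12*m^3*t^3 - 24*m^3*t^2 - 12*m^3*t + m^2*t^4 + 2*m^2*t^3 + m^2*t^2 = (-7*m + t)*(-5*m + t)*(m*t + m)^2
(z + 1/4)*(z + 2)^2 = z^3 + 17*z^2/4 + 5*z + 1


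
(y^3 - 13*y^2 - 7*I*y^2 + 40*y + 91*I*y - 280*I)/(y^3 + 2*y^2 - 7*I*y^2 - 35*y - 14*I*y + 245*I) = (y - 8)/(y + 7)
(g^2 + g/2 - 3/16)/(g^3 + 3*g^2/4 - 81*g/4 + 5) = (g + 3/4)/(g^2 + g - 20)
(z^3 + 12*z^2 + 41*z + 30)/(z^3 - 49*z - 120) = (z^2 + 7*z + 6)/(z^2 - 5*z - 24)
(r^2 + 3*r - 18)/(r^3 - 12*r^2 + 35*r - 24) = (r + 6)/(r^2 - 9*r + 8)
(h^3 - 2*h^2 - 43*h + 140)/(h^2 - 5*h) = h + 3 - 28/h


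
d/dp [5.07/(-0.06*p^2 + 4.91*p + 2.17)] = (0.6084*p - 24.8937)/(-0.06*p^2 + 4.91*p + 2.17)^2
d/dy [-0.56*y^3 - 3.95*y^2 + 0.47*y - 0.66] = -1.68*y^2 - 7.9*y + 0.47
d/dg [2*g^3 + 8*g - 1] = 6*g^2 + 8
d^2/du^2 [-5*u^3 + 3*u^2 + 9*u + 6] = 6 - 30*u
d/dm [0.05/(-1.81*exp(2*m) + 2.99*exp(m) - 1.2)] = (0.181*exp(m) - 0.1495)*exp(m)/(1.81*exp(2*m) - 2.99*exp(m) + 1.2)^2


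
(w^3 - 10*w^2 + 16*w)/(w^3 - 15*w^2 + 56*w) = (w - 2)/(w - 7)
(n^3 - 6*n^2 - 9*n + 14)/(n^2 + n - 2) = n - 7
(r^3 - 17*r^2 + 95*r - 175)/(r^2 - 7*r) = r - 10 + 25/r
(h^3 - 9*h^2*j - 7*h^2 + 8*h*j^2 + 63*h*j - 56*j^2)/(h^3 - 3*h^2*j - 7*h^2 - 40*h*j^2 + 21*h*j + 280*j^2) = (h - j)/(h + 5*j)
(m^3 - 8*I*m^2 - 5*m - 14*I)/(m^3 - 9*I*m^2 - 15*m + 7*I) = (m^2 - I*m + 2)/(m^2 - 2*I*m - 1)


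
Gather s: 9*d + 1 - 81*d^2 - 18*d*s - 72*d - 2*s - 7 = -81*d^2 - 63*d + s*(-18*d - 2) - 6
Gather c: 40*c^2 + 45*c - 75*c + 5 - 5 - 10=40*c^2 - 30*c - 10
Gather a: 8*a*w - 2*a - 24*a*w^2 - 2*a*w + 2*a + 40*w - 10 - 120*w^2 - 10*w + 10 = a*(-24*w^2 + 6*w) - 120*w^2 + 30*w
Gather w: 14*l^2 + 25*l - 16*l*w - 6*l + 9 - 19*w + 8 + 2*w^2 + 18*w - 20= 14*l^2 + 19*l + 2*w^2 + w*(-16*l - 1) - 3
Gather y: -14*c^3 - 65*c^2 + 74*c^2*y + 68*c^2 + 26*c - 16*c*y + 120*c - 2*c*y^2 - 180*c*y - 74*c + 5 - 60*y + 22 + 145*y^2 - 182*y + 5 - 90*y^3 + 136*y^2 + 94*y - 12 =-14*c^3 + 3*c^2 + 72*c - 90*y^3 + y^2*(281 - 2*c) + y*(74*c^2 - 196*c - 148) + 20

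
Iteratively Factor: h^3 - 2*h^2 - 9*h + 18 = (h - 3)*(h^2 + h - 6) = (h - 3)*(h + 3)*(h - 2)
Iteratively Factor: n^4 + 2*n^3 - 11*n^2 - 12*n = (n + 1)*(n^3 + n^2 - 12*n) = (n - 3)*(n + 1)*(n^2 + 4*n) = (n - 3)*(n + 1)*(n + 4)*(n)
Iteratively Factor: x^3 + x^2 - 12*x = (x - 3)*(x^2 + 4*x) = x*(x - 3)*(x + 4)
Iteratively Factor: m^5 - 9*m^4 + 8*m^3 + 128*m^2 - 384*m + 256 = (m - 1)*(m^4 - 8*m^3 + 128*m - 256) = (m - 4)*(m - 1)*(m^3 - 4*m^2 - 16*m + 64) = (m - 4)^2*(m - 1)*(m^2 - 16) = (m - 4)^3*(m - 1)*(m + 4)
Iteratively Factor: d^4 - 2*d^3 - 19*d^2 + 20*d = (d)*(d^3 - 2*d^2 - 19*d + 20) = d*(d - 1)*(d^2 - d - 20) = d*(d - 1)*(d + 4)*(d - 5)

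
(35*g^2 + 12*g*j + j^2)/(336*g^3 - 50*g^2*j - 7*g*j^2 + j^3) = (5*g + j)/(48*g^2 - 14*g*j + j^2)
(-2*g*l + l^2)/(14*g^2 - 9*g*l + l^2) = -l/(7*g - l)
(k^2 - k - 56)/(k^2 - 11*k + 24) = (k + 7)/(k - 3)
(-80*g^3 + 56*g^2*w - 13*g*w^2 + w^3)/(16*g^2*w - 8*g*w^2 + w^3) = (-5*g + w)/w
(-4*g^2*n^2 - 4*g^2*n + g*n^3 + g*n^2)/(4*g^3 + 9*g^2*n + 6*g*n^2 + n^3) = g*n*(-4*g*n - 4*g + n^2 + n)/(4*g^3 + 9*g^2*n + 6*g*n^2 + n^3)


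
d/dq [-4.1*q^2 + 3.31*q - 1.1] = 3.31 - 8.2*q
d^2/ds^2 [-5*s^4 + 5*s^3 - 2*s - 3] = 30*s*(1 - 2*s)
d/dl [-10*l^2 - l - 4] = -20*l - 1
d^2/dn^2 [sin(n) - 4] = -sin(n)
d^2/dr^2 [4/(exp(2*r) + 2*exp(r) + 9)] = 8*(4*(exp(r) + 1)^2*exp(r) - (2*exp(r) + 1)*(exp(2*r) + 2*exp(r) + 9))*exp(r)/(exp(2*r) + 2*exp(r) + 9)^3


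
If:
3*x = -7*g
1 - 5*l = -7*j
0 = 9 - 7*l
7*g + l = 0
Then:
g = -9/49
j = 38/49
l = 9/7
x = 3/7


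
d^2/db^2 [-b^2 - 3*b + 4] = -2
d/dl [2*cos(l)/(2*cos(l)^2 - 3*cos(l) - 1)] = 2*(cos(2*l) + 2)*sin(l)/(3*cos(l) - cos(2*l))^2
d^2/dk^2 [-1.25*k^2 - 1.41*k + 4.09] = -2.50000000000000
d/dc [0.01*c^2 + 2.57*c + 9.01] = 0.02*c + 2.57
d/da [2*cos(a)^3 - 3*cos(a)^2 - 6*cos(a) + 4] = 6*(sin(a)^2 + cos(a))*sin(a)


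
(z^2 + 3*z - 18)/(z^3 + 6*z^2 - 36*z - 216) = (z - 3)/(z^2 - 36)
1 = 1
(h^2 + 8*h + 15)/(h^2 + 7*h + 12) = (h + 5)/(h + 4)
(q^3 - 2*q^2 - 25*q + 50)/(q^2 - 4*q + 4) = (q^2 - 25)/(q - 2)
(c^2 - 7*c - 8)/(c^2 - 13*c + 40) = (c + 1)/(c - 5)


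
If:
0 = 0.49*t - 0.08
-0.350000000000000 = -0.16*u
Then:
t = 0.16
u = 2.19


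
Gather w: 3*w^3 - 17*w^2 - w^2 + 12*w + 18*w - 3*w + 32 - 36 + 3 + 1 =3*w^3 - 18*w^2 + 27*w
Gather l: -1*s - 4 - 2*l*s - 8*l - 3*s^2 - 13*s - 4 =l*(-2*s - 8) - 3*s^2 - 14*s - 8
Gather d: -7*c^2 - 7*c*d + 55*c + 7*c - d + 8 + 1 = -7*c^2 + 62*c + d*(-7*c - 1) + 9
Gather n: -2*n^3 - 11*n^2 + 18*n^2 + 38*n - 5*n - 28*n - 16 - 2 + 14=-2*n^3 + 7*n^2 + 5*n - 4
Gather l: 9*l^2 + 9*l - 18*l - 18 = 9*l^2 - 9*l - 18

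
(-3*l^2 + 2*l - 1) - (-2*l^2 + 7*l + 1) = -l^2 - 5*l - 2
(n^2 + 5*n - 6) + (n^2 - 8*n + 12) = 2*n^2 - 3*n + 6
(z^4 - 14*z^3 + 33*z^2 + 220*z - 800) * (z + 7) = z^5 - 7*z^4 - 65*z^3 + 451*z^2 + 740*z - 5600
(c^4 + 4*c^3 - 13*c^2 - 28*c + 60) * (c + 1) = c^5 + 5*c^4 - 9*c^3 - 41*c^2 + 32*c + 60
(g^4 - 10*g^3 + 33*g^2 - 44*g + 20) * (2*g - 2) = 2*g^5 - 22*g^4 + 86*g^3 - 154*g^2 + 128*g - 40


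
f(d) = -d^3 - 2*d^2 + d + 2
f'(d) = -3*d^2 - 4*d + 1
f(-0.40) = 1.34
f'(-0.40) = 2.12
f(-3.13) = 9.94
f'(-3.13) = -15.87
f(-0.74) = 0.57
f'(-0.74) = 2.32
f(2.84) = -34.20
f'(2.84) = -34.56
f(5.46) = -214.93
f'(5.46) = -110.27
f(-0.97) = 0.06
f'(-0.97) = 2.06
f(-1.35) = -0.53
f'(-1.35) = 0.93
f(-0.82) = 0.39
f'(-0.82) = 2.26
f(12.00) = -2002.00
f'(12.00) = -479.00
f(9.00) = -880.00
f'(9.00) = -278.00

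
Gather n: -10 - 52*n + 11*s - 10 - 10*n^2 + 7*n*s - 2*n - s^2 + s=-10*n^2 + n*(7*s - 54) - s^2 + 12*s - 20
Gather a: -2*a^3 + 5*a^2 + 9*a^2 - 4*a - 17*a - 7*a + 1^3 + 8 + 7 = -2*a^3 + 14*a^2 - 28*a + 16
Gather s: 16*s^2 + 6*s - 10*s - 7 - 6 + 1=16*s^2 - 4*s - 12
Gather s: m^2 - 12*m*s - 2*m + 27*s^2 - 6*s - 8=m^2 - 2*m + 27*s^2 + s*(-12*m - 6) - 8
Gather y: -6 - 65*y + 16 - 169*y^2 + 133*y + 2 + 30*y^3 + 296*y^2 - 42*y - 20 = 30*y^3 + 127*y^2 + 26*y - 8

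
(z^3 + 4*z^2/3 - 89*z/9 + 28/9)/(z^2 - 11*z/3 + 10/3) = (9*z^3 + 12*z^2 - 89*z + 28)/(3*(3*z^2 - 11*z + 10))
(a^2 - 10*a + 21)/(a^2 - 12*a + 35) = (a - 3)/(a - 5)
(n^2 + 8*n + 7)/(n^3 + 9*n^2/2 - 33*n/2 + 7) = 2*(n + 1)/(2*n^2 - 5*n + 2)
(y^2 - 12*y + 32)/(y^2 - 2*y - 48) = (y - 4)/(y + 6)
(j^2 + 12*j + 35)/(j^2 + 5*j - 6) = (j^2 + 12*j + 35)/(j^2 + 5*j - 6)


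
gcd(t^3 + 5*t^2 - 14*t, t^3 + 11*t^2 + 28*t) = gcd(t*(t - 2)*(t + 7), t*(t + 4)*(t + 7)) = t^2 + 7*t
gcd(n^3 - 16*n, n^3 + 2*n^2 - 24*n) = n^2 - 4*n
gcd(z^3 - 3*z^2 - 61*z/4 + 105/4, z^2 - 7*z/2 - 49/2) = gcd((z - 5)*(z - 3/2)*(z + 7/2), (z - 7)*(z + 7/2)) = z + 7/2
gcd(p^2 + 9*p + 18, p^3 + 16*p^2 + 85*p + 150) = p + 6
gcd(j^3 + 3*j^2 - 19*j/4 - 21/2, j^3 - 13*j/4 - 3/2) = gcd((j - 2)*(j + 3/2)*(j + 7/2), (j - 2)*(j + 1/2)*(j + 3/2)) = j^2 - j/2 - 3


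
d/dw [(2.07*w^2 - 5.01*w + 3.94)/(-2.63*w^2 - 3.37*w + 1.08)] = (-20.1522*w^2 + 25.1956*w + 7.867)/(6.9169*w^4 + 17.7262*w^3 + 5.6761*w^2 - 7.2792*w + 1.1664)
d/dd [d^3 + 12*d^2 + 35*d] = 3*d^2 + 24*d + 35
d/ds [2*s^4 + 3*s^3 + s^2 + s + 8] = 8*s^3 + 9*s^2 + 2*s + 1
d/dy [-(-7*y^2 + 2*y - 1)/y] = 7 - 1/y^2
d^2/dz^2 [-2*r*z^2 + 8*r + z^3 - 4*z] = -4*r + 6*z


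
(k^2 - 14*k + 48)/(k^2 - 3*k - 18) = (k - 8)/(k + 3)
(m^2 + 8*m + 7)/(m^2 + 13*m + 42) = (m + 1)/(m + 6)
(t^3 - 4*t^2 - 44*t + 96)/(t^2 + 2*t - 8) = (t^2 - 2*t - 48)/(t + 4)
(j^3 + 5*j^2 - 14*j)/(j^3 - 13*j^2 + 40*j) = (j^2 + 5*j - 14)/(j^2 - 13*j + 40)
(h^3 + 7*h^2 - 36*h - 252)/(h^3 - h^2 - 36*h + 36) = (h + 7)/(h - 1)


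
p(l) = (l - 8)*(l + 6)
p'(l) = 2*l - 2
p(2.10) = -47.79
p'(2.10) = 2.20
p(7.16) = -11.05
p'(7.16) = 12.32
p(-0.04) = -47.92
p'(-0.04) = -2.08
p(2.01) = -47.98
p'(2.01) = 2.02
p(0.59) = -48.83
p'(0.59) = -0.82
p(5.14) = -31.86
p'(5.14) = 8.28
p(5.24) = -31.02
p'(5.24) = 8.48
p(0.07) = -48.14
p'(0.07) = -1.86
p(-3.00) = -33.00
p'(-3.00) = -8.00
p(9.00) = 15.00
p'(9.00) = 16.00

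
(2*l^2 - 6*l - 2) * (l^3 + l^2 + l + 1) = 2*l^5 - 4*l^4 - 6*l^3 - 6*l^2 - 8*l - 2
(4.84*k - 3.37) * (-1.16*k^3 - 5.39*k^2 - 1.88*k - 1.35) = -5.6144*k^4 - 22.1784*k^3 + 9.0651*k^2 - 0.1984*k + 4.5495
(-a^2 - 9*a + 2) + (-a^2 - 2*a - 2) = -2*a^2 - 11*a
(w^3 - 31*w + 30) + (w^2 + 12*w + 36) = w^3 + w^2 - 19*w + 66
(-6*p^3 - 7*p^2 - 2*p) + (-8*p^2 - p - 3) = -6*p^3 - 15*p^2 - 3*p - 3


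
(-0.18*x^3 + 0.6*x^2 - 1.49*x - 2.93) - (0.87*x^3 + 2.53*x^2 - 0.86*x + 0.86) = -1.05*x^3 - 1.93*x^2 - 0.63*x - 3.79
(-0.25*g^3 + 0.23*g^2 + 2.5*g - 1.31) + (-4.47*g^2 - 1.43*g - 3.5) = -0.25*g^3 - 4.24*g^2 + 1.07*g - 4.81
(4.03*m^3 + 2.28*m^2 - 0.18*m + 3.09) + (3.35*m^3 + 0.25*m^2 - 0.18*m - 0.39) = 7.38*m^3 + 2.53*m^2 - 0.36*m + 2.7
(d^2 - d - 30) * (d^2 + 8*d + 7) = d^4 + 7*d^3 - 31*d^2 - 247*d - 210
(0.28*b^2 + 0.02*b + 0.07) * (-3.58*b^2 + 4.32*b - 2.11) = -1.0024*b^4 + 1.138*b^3 - 0.755*b^2 + 0.2602*b - 0.1477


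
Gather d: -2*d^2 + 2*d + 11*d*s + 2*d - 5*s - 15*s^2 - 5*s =-2*d^2 + d*(11*s + 4) - 15*s^2 - 10*s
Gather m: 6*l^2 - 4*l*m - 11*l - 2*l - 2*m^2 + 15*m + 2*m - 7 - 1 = 6*l^2 - 13*l - 2*m^2 + m*(17 - 4*l) - 8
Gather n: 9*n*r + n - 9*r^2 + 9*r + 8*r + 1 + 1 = n*(9*r + 1) - 9*r^2 + 17*r + 2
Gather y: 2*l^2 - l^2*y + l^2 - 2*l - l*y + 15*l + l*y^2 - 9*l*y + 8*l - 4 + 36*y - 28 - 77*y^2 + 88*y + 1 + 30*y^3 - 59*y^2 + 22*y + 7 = 3*l^2 + 21*l + 30*y^3 + y^2*(l - 136) + y*(-l^2 - 10*l + 146) - 24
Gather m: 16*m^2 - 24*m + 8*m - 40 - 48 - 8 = 16*m^2 - 16*m - 96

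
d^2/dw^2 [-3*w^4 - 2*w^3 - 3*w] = 12*w*(-3*w - 1)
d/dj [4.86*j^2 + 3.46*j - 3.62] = 9.72*j + 3.46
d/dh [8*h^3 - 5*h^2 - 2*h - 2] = 24*h^2 - 10*h - 2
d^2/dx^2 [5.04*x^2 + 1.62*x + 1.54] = 10.0800000000000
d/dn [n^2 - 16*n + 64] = 2*n - 16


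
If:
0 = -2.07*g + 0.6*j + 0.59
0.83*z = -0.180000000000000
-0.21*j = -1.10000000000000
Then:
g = 1.80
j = 5.24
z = -0.22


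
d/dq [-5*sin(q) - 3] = -5*cos(q)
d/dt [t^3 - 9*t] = 3*t^2 - 9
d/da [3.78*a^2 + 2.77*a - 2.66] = 7.56*a + 2.77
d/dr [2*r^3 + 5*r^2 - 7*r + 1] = 6*r^2 + 10*r - 7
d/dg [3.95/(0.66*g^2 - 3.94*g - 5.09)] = (15.563 - 5.214*g)/(-0.66*g^2 + 3.94*g + 5.09)^2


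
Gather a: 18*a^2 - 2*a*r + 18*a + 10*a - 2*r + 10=18*a^2 + a*(28 - 2*r) - 2*r + 10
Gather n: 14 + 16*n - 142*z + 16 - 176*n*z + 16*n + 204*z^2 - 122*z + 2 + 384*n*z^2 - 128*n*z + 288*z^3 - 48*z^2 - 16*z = n*(384*z^2 - 304*z + 32) + 288*z^3 + 156*z^2 - 280*z + 32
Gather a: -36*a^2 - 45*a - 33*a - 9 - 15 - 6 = -36*a^2 - 78*a - 30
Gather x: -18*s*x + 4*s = -18*s*x + 4*s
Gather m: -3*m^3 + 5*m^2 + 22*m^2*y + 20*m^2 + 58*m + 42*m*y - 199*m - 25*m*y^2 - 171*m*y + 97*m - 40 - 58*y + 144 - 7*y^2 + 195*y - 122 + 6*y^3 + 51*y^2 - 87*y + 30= -3*m^3 + m^2*(22*y + 25) + m*(-25*y^2 - 129*y - 44) + 6*y^3 + 44*y^2 + 50*y + 12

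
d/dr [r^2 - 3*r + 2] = 2*r - 3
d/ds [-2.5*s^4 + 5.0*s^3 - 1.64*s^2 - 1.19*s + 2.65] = -10.0*s^3 + 15.0*s^2 - 3.28*s - 1.19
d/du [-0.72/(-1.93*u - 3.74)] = -1.3896/(1.93*u + 3.74)^2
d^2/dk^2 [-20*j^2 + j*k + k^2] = 2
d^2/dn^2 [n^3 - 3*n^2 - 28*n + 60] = 6*n - 6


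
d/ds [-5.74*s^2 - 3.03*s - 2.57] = -11.48*s - 3.03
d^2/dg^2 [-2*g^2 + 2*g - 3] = -4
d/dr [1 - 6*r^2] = -12*r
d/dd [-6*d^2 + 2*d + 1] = 2 - 12*d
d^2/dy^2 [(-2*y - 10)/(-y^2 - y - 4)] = 4*(-3*(y + 2)*(y^2 + y + 4) + (y + 5)*(2*y + 1)^2)/(y^2 + y + 4)^3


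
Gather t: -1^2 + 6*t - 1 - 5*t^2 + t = -5*t^2 + 7*t - 2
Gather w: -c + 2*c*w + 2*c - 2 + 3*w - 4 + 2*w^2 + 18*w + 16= c + 2*w^2 + w*(2*c + 21) + 10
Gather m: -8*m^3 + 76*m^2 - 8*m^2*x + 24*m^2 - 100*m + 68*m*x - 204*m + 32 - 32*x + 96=-8*m^3 + m^2*(100 - 8*x) + m*(68*x - 304) - 32*x + 128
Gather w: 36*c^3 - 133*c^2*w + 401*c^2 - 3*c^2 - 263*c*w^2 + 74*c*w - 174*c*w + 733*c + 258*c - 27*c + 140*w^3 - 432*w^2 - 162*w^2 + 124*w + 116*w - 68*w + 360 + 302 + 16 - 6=36*c^3 + 398*c^2 + 964*c + 140*w^3 + w^2*(-263*c - 594) + w*(-133*c^2 - 100*c + 172) + 672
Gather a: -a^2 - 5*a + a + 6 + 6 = -a^2 - 4*a + 12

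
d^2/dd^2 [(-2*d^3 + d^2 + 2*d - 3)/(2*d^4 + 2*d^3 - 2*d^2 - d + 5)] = 4*(-4*d^9 + 6*d^8 + 18*d^7 - 42*d^6 + 30*d^5 + 15*d^4 - 87*d^3 + 51*d^2 - 9*d + 1)/(8*d^12 + 24*d^11 - 52*d^9 + 36*d^8 + 156*d^7 - 38*d^6 - 186*d^5 + 144*d^4 + 209*d^3 - 135*d^2 - 75*d + 125)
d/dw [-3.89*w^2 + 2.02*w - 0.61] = 2.02 - 7.78*w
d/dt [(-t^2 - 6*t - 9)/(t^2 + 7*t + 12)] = -1/(t^2 + 8*t + 16)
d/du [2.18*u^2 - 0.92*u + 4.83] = 4.36*u - 0.92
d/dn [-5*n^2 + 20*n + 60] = 20 - 10*n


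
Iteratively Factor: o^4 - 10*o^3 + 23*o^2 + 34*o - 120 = (o - 3)*(o^3 - 7*o^2 + 2*o + 40) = (o - 4)*(o - 3)*(o^2 - 3*o - 10) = (o - 4)*(o - 3)*(o + 2)*(o - 5)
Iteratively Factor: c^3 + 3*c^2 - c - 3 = (c - 1)*(c^2 + 4*c + 3) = (c - 1)*(c + 3)*(c + 1)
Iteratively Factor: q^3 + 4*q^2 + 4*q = (q + 2)*(q^2 + 2*q) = (q + 2)^2*(q)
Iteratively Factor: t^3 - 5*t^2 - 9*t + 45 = (t + 3)*(t^2 - 8*t + 15) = (t - 3)*(t + 3)*(t - 5)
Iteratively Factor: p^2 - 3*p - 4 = (p - 4)*(p + 1)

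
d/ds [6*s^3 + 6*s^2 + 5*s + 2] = 18*s^2 + 12*s + 5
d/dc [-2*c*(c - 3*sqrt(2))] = -4*c + 6*sqrt(2)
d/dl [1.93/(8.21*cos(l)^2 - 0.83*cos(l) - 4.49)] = (31.6906*cos(l) - 1.6019)*sin(l)/(-8.21*cos(l)^2 + 0.83*cos(l) + 4.49)^2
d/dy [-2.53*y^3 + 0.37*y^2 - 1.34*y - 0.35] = -7.59*y^2 + 0.74*y - 1.34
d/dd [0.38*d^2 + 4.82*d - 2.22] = 0.76*d + 4.82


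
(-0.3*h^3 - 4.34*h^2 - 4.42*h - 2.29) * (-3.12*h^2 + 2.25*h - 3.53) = 0.936*h^5 + 12.8658*h^4 + 5.0844*h^3 + 12.52*h^2 + 10.4501*h + 8.0837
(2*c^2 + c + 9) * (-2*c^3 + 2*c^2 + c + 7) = -4*c^5 + 2*c^4 - 14*c^3 + 33*c^2 + 16*c + 63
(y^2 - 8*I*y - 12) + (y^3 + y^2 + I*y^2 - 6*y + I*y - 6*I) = y^3 + 2*y^2 + I*y^2 - 6*y - 7*I*y - 12 - 6*I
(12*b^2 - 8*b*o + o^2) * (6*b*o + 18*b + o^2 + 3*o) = 72*b^3*o + 216*b^3 - 36*b^2*o^2 - 108*b^2*o - 2*b*o^3 - 6*b*o^2 + o^4 + 3*o^3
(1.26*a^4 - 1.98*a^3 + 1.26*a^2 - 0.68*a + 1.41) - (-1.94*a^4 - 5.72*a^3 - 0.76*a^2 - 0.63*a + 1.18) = 3.2*a^4 + 3.74*a^3 + 2.02*a^2 - 0.05*a + 0.23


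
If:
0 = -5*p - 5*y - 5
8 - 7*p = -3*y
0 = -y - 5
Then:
No Solution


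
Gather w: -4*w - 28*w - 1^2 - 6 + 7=-32*w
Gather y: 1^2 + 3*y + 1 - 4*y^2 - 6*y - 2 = -4*y^2 - 3*y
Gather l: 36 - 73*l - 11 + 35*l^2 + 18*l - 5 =35*l^2 - 55*l + 20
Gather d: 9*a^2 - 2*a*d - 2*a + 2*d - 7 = 9*a^2 - 2*a + d*(2 - 2*a) - 7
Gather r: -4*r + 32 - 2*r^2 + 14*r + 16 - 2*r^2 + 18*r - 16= -4*r^2 + 28*r + 32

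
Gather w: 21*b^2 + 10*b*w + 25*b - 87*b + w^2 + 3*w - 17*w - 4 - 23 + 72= 21*b^2 - 62*b + w^2 + w*(10*b - 14) + 45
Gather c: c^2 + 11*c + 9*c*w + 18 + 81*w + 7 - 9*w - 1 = c^2 + c*(9*w + 11) + 72*w + 24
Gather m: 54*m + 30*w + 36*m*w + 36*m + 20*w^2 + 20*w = m*(36*w + 90) + 20*w^2 + 50*w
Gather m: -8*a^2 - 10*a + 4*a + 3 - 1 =-8*a^2 - 6*a + 2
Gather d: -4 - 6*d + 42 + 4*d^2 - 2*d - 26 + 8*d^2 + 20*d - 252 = 12*d^2 + 12*d - 240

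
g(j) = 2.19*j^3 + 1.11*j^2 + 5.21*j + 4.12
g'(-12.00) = 924.65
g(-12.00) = -3682.88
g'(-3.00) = 57.68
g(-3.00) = -60.65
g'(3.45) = 91.07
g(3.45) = 125.24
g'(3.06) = 73.52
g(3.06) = 93.21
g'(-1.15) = 11.35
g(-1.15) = -3.73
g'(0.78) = 10.94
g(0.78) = 9.90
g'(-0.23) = 5.05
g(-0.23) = 2.95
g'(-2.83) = 51.55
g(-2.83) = -51.37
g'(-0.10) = 5.05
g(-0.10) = 3.61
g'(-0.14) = 5.03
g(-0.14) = 3.41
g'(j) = 6.57*j^2 + 2.22*j + 5.21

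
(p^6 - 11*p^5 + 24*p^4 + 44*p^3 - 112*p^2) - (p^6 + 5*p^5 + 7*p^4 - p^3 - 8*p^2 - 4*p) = -16*p^5 + 17*p^4 + 45*p^3 - 104*p^2 + 4*p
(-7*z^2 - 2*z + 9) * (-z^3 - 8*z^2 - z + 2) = 7*z^5 + 58*z^4 + 14*z^3 - 84*z^2 - 13*z + 18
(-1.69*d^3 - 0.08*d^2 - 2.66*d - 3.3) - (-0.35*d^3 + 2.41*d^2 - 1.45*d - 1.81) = -1.34*d^3 - 2.49*d^2 - 1.21*d - 1.49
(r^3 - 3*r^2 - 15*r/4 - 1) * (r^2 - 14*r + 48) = r^5 - 17*r^4 + 345*r^3/4 - 185*r^2/2 - 166*r - 48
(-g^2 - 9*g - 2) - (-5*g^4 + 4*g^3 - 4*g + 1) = 5*g^4 - 4*g^3 - g^2 - 5*g - 3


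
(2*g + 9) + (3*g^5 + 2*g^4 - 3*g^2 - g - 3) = 3*g^5 + 2*g^4 - 3*g^2 + g + 6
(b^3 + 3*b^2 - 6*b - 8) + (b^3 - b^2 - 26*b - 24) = 2*b^3 + 2*b^2 - 32*b - 32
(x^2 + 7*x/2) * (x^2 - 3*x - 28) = x^4 + x^3/2 - 77*x^2/2 - 98*x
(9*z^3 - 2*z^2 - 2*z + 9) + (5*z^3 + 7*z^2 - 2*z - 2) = 14*z^3 + 5*z^2 - 4*z + 7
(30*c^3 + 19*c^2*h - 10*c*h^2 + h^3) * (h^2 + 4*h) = 30*c^3*h^2 + 120*c^3*h + 19*c^2*h^3 + 76*c^2*h^2 - 10*c*h^4 - 40*c*h^3 + h^5 + 4*h^4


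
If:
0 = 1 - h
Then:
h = 1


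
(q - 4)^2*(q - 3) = q^3 - 11*q^2 + 40*q - 48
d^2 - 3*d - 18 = (d - 6)*(d + 3)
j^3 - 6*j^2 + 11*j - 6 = (j - 3)*(j - 2)*(j - 1)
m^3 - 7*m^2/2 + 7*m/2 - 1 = (m - 2)*(m - 1)*(m - 1/2)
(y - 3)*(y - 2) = y^2 - 5*y + 6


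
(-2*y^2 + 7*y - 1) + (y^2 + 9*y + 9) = -y^2 + 16*y + 8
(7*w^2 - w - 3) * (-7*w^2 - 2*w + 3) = -49*w^4 - 7*w^3 + 44*w^2 + 3*w - 9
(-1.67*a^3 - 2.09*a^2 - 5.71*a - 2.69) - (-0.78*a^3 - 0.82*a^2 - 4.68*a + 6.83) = -0.89*a^3 - 1.27*a^2 - 1.03*a - 9.52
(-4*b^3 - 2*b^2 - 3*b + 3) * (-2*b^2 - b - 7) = 8*b^5 + 8*b^4 + 36*b^3 + 11*b^2 + 18*b - 21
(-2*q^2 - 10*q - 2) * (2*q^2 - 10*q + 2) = -4*q^4 + 92*q^2 - 4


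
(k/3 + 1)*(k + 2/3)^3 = k^4/3 + 5*k^3/3 + 22*k^2/9 + 116*k/81 + 8/27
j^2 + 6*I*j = j*(j + 6*I)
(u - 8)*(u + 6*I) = u^2 - 8*u + 6*I*u - 48*I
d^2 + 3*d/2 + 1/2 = (d + 1/2)*(d + 1)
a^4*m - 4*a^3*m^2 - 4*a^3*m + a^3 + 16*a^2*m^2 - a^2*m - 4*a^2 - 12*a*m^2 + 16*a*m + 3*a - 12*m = (a - 3)*(a - 1)*(a - 4*m)*(a*m + 1)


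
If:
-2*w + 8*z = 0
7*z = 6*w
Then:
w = 0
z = 0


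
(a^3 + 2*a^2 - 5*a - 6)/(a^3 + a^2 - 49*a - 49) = (a^2 + a - 6)/(a^2 - 49)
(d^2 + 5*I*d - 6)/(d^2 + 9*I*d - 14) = (d + 3*I)/(d + 7*I)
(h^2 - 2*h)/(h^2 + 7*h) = (h - 2)/(h + 7)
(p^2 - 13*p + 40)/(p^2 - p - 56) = (p - 5)/(p + 7)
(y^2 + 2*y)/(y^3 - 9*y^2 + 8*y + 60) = y/(y^2 - 11*y + 30)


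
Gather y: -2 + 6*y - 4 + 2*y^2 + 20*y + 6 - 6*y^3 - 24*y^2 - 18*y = -6*y^3 - 22*y^2 + 8*y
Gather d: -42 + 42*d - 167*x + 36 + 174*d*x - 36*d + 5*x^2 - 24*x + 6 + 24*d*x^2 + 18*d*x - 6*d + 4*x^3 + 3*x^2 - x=d*(24*x^2 + 192*x) + 4*x^3 + 8*x^2 - 192*x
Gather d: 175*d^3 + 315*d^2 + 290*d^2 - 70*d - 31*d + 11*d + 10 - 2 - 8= 175*d^3 + 605*d^2 - 90*d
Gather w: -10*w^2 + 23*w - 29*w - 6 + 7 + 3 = -10*w^2 - 6*w + 4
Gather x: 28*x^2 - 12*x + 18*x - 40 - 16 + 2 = 28*x^2 + 6*x - 54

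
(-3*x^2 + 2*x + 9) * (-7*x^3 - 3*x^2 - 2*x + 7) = 21*x^5 - 5*x^4 - 63*x^3 - 52*x^2 - 4*x + 63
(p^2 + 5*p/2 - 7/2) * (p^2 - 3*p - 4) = p^4 - p^3/2 - 15*p^2 + p/2 + 14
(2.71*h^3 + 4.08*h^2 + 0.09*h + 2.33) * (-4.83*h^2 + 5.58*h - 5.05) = -13.0893*h^5 - 4.5846*h^4 + 8.6462*h^3 - 31.3557*h^2 + 12.5469*h - 11.7665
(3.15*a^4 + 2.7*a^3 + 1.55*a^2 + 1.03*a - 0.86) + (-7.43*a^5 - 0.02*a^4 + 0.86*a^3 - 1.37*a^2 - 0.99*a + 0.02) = -7.43*a^5 + 3.13*a^4 + 3.56*a^3 + 0.18*a^2 + 0.04*a - 0.84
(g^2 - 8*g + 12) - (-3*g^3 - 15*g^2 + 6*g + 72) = 3*g^3 + 16*g^2 - 14*g - 60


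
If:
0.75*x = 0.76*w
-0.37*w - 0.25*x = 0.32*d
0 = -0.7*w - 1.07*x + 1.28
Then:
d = -1.40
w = 0.72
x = 0.73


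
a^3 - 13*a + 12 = (a - 3)*(a - 1)*(a + 4)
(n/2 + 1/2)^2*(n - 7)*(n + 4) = n^4/4 - n^3/4 - 33*n^2/4 - 59*n/4 - 7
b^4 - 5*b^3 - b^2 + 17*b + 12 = (b - 4)*(b - 3)*(b + 1)^2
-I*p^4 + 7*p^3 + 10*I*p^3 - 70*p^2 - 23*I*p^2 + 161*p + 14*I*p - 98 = (p - 7)*(p - 2)*(p + 7*I)*(-I*p + I)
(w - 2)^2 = w^2 - 4*w + 4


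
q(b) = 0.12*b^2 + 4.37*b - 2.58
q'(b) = 0.24*b + 4.37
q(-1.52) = -8.95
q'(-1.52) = 4.01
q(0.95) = 1.68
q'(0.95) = 4.60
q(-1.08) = -7.16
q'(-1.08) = 4.11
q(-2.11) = -11.27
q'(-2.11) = 3.86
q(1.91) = 6.20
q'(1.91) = 4.83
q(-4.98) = -21.37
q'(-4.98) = 3.17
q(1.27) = 3.16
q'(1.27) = 4.67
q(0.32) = -1.17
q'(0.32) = 4.45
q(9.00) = 46.47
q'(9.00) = 6.53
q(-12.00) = -37.74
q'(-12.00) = 1.49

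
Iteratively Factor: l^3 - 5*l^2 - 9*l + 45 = (l + 3)*(l^2 - 8*l + 15) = (l - 3)*(l + 3)*(l - 5)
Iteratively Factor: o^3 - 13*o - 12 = (o - 4)*(o^2 + 4*o + 3) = (o - 4)*(o + 3)*(o + 1)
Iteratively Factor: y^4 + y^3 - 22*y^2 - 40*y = (y)*(y^3 + y^2 - 22*y - 40) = y*(y - 5)*(y^2 + 6*y + 8) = y*(y - 5)*(y + 4)*(y + 2)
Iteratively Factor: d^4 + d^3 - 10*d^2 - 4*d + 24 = (d - 2)*(d^3 + 3*d^2 - 4*d - 12) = (d - 2)*(d + 2)*(d^2 + d - 6) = (d - 2)*(d + 2)*(d + 3)*(d - 2)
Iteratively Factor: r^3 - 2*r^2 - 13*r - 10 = (r + 2)*(r^2 - 4*r - 5) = (r - 5)*(r + 2)*(r + 1)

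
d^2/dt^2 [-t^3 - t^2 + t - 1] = -6*t - 2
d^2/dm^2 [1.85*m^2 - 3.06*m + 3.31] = 3.70000000000000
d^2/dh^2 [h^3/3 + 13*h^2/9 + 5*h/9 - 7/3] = 2*h + 26/9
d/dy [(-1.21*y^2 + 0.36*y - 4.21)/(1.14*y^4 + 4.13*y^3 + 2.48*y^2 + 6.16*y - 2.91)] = (2.7588*y^5 + 3.7661*y^4 + 16.224*y^3 + 43.8155*y^2 + 27.9238*y + 24.886)/(1.2996*y^8 + 9.4164*y^7 + 22.7113*y^6 + 34.5296*y^5 + 50.3972*y^4 + 6.517*y^3 + 23.512*y^2 - 35.8512*y + 8.4681)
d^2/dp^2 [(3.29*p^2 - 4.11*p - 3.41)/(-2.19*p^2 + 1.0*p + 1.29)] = (25.013742*p^3 + 42.360732*p^2 + 24.859566*p + 4.533604)/(10.503459*p^6 - 14.3883*p^5 - 11.990907*p^4 + 15.9506*p^3 + 7.063137*p^2 - 4.9923*p - 2.146689)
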